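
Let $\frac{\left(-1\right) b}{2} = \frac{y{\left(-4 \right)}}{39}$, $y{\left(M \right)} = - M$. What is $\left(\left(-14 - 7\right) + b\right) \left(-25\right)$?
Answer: $\frac{20675}{39} \approx 530.13$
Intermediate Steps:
$b = - \frac{8}{39}$ ($b = - 2 \frac{\left(-1\right) \left(-4\right)}{39} = - 2 \cdot 4 \cdot \frac{1}{39} = \left(-2\right) \frac{4}{39} = - \frac{8}{39} \approx -0.20513$)
$\left(\left(-14 - 7\right) + b\right) \left(-25\right) = \left(\left(-14 - 7\right) - \frac{8}{39}\right) \left(-25\right) = \left(-21 - \frac{8}{39}\right) \left(-25\right) = \left(- \frac{827}{39}\right) \left(-25\right) = \frac{20675}{39}$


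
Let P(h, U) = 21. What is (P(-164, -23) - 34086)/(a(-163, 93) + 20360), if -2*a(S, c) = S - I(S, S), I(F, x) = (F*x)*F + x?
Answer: 22710/1430009 ≈ 0.015881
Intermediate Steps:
I(F, x) = x + x*F² (I(F, x) = x*F² + x = x + x*F²)
a(S, c) = -S/2 + S*(1 + S²)/2 (a(S, c) = -(S - S*(1 + S²))/2 = -S/2 + S*(1 + S²)/2)
(P(-164, -23) - 34086)/(a(-163, 93) + 20360) = (21 - 34086)/((½)*(-163)³ + 20360) = -34065/((½)*(-4330747) + 20360) = -34065/(-4330747/2 + 20360) = -34065/(-4290027/2) = -34065*(-2/4290027) = 22710/1430009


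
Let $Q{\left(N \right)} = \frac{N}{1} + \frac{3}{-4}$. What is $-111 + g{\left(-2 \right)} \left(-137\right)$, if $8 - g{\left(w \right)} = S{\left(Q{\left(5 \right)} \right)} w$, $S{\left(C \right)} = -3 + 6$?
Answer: $-2029$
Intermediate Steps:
$Q{\left(N \right)} = - \frac{3}{4} + N$ ($Q{\left(N \right)} = N 1 + 3 \left(- \frac{1}{4}\right) = N - \frac{3}{4} = - \frac{3}{4} + N$)
$S{\left(C \right)} = 3$
$g{\left(w \right)} = 8 - 3 w$
$-111 + g{\left(-2 \right)} \left(-137\right) = -111 + \left(8 - -6\right) \left(-137\right) = -111 + \left(8 + 6\right) \left(-137\right) = -111 + 14 \left(-137\right) = -111 - 1918 = -2029$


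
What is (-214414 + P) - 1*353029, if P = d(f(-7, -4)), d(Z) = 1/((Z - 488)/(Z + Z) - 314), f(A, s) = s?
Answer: -286558717/505 ≈ -5.6744e+5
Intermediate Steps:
d(Z) = 1/(-314 + (-488 + Z)/(2*Z)) (d(Z) = 1/((-488 + Z)/((2*Z)) - 314) = 1/((-488 + Z)*(1/(2*Z)) - 314) = 1/((-488 + Z)/(2*Z) - 314) = 1/(-314 + (-488 + Z)/(2*Z)))
P = -2/505 (P = -2*(-4)/(488 + 627*(-4)) = -2*(-4)/(488 - 2508) = -2*(-4)/(-2020) = -2*(-4)*(-1/2020) = -2/505 ≈ -0.0039604)
(-214414 + P) - 1*353029 = (-214414 - 2/505) - 1*353029 = -108279072/505 - 353029 = -286558717/505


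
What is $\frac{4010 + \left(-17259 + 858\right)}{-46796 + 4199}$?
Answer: $\frac{12391}{42597} \approx 0.29089$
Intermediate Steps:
$\frac{4010 + \left(-17259 + 858\right)}{-46796 + 4199} = \frac{4010 - 16401}{-42597} = \left(-12391\right) \left(- \frac{1}{42597}\right) = \frac{12391}{42597}$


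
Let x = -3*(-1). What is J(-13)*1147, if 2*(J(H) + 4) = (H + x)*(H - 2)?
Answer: 81437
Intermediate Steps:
x = 3
J(H) = -4 + (-2 + H)*(3 + H)/2 (J(H) = -4 + ((H + 3)*(H - 2))/2 = -4 + ((3 + H)*(-2 + H))/2 = -4 + ((-2 + H)*(3 + H))/2 = -4 + (-2 + H)*(3 + H)/2)
J(-13)*1147 = (-7 + (1/2)*(-13) + (1/2)*(-13)**2)*1147 = (-7 - 13/2 + (1/2)*169)*1147 = (-7 - 13/2 + 169/2)*1147 = 71*1147 = 81437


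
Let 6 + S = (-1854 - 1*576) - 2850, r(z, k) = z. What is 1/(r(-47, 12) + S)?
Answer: -1/5333 ≈ -0.00018751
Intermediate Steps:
S = -5286 (S = -6 + ((-1854 - 1*576) - 2850) = -6 + ((-1854 - 576) - 2850) = -6 + (-2430 - 2850) = -6 - 5280 = -5286)
1/(r(-47, 12) + S) = 1/(-47 - 5286) = 1/(-5333) = -1/5333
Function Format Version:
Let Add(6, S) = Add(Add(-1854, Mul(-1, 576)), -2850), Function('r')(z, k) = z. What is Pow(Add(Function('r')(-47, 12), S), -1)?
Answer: Rational(-1, 5333) ≈ -0.00018751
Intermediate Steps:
S = -5286 (S = Add(-6, Add(Add(-1854, Mul(-1, 576)), -2850)) = Add(-6, Add(Add(-1854, -576), -2850)) = Add(-6, Add(-2430, -2850)) = Add(-6, -5280) = -5286)
Pow(Add(Function('r')(-47, 12), S), -1) = Pow(Add(-47, -5286), -1) = Pow(-5333, -1) = Rational(-1, 5333)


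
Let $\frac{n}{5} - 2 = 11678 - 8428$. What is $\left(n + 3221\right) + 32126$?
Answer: $51607$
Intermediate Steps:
$n = 16260$ ($n = 10 + 5 \left(11678 - 8428\right) = 10 + 5 \cdot 3250 = 10 + 16250 = 16260$)
$\left(n + 3221\right) + 32126 = \left(16260 + 3221\right) + 32126 = 19481 + 32126 = 51607$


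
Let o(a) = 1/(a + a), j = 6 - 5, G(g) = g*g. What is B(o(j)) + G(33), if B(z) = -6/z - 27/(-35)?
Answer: 37722/35 ≈ 1077.8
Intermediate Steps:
G(g) = g²
j = 1
o(a) = 1/(2*a)
B(z) = 27/35 - 6/z (B(z) = -6/z - 27*(-1/35) = -6/z + 27/35 = 27/35 - 6/z)
B(o(j)) + G(33) = (27/35 - 6/((½)/1)) + 33² = (27/35 - 6/((½)*1)) + 1089 = (27/35 - 6/½) + 1089 = (27/35 - 6*2) + 1089 = (27/35 - 12) + 1089 = -393/35 + 1089 = 37722/35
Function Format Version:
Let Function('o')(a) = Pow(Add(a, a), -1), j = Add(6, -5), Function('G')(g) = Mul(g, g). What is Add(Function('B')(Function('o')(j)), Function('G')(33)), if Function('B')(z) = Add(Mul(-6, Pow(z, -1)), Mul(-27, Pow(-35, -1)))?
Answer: Rational(37722, 35) ≈ 1077.8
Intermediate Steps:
Function('G')(g) = Pow(g, 2)
j = 1
Function('o')(a) = Mul(Rational(1, 2), Pow(a, -1)) (Function('o')(a) = Pow(Mul(2, a), -1) = Mul(Rational(1, 2), Pow(a, -1)))
Function('B')(z) = Add(Rational(27, 35), Mul(-6, Pow(z, -1))) (Function('B')(z) = Add(Mul(-6, Pow(z, -1)), Mul(-27, Rational(-1, 35))) = Add(Mul(-6, Pow(z, -1)), Rational(27, 35)) = Add(Rational(27, 35), Mul(-6, Pow(z, -1))))
Add(Function('B')(Function('o')(j)), Function('G')(33)) = Add(Add(Rational(27, 35), Mul(-6, Pow(Mul(Rational(1, 2), Pow(1, -1)), -1))), Pow(33, 2)) = Add(Add(Rational(27, 35), Mul(-6, Pow(Mul(Rational(1, 2), 1), -1))), 1089) = Add(Add(Rational(27, 35), Mul(-6, Pow(Rational(1, 2), -1))), 1089) = Add(Add(Rational(27, 35), Mul(-6, 2)), 1089) = Add(Add(Rational(27, 35), -12), 1089) = Add(Rational(-393, 35), 1089) = Rational(37722, 35)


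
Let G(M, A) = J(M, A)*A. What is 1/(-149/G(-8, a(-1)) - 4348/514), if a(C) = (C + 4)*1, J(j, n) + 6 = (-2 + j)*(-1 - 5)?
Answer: -41634/390481 ≈ -0.10662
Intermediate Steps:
J(j, n) = 6 - 6*j (J(j, n) = -6 + (-2 + j)*(-1 - 5) = -6 + (-2 + j)*(-6) = -6 + (12 - 6*j) = 6 - 6*j)
a(C) = 4 + C (a(C) = (4 + C)*1 = 4 + C)
G(M, A) = A*(6 - 6*M) (G(M, A) = (6 - 6*M)*A = A*(6 - 6*M))
1/(-149/G(-8, a(-1)) - 4348/514) = 1/(-149*1/(6*(1 - 1*(-8))*(4 - 1)) - 4348/514) = 1/(-149*1/(18*(1 + 8)) - 4348*1/514) = 1/(-149/(6*3*9) - 2174/257) = 1/(-149/162 - 2174/257) = 1/(-390481/41634) = -41634/390481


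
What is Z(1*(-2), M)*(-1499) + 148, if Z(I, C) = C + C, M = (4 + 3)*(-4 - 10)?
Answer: 293952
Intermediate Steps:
M = -98 (M = 7*(-14) = -98)
Z(I, C) = 2*C
Z(1*(-2), M)*(-1499) + 148 = (2*(-98))*(-1499) + 148 = -196*(-1499) + 148 = 293804 + 148 = 293952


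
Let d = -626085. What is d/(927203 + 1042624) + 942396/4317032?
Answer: -70539324519/708650516122 ≈ -0.099540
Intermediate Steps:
d/(927203 + 1042624) + 942396/4317032 = -626085/(927203 + 1042624) + 942396/4317032 = -626085/1969827 + 942396*(1/4317032) = -626085*1/1969827 + 235599/1079258 = -208695/656609 + 235599/1079258 = -70539324519/708650516122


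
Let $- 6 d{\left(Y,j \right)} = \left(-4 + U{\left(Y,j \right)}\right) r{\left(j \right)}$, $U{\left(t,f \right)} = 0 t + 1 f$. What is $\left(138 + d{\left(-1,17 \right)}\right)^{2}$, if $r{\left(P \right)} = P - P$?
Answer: $19044$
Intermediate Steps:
$U{\left(t,f \right)} = f$ ($U{\left(t,f \right)} = 0 + f = f$)
$r{\left(P \right)} = 0$
$d{\left(Y,j \right)} = 0$ ($d{\left(Y,j \right)} = - \frac{\left(-4 + j\right) 0}{6} = \left(- \frac{1}{6}\right) 0 = 0$)
$\left(138 + d{\left(-1,17 \right)}\right)^{2} = \left(138 + 0\right)^{2} = 138^{2} = 19044$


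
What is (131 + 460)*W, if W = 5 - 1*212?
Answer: -122337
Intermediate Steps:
W = -207 (W = 5 - 212 = -207)
(131 + 460)*W = (131 + 460)*(-207) = 591*(-207) = -122337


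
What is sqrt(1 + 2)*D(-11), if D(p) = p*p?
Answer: 121*sqrt(3) ≈ 209.58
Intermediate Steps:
D(p) = p**2
sqrt(1 + 2)*D(-11) = sqrt(1 + 2)*(-11)**2 = sqrt(3)*121 = 121*sqrt(3)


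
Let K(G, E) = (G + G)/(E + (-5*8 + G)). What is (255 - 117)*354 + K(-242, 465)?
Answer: 8939432/183 ≈ 48849.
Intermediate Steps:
K(G, E) = 2*G/(-40 + E + G) (K(G, E) = (2*G)/(E + (-40 + G)) = (2*G)/(-40 + E + G) = 2*G/(-40 + E + G))
(255 - 117)*354 + K(-242, 465) = (255 - 117)*354 + 2*(-242)/(-40 + 465 - 242) = 138*354 + 2*(-242)/183 = 48852 + 2*(-242)*(1/183) = 48852 - 484/183 = 8939432/183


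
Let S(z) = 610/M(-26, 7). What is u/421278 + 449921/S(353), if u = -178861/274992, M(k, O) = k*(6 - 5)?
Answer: -677592290766222653/35333664331680 ≈ -19177.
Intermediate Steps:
M(k, O) = k (M(k, O) = k*1 = k)
S(z) = -305/13 (S(z) = 610/(-26) = 610*(-1/26) = -305/13)
u = -178861/274992 (u = -178861*1/274992 = -178861/274992 ≈ -0.65042)
u/421278 + 449921/S(353) = -178861/274992/421278 + 449921/(-305/13) = -178861/274992*1/421278 + 449921*(-13/305) = -178861/115848079776 - 5848973/305 = -677592290766222653/35333664331680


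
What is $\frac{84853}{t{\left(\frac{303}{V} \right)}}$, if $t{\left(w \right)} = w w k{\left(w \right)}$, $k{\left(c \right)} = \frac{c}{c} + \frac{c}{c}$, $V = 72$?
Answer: $\frac{24437664}{10201} \approx 2395.6$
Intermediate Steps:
$k{\left(c \right)} = 2$ ($k{\left(c \right)} = 1 + 1 = 2$)
$t{\left(w \right)} = 2 w^{2}$ ($t{\left(w \right)} = w w 2 = w^{2} \cdot 2 = 2 w^{2}$)
$\frac{84853}{t{\left(\frac{303}{V} \right)}} = \frac{84853}{2 \left(\frac{303}{72}\right)^{2}} = \frac{84853}{2 \left(303 \cdot \frac{1}{72}\right)^{2}} = \frac{84853}{2 \left(\frac{101}{24}\right)^{2}} = \frac{84853}{2 \cdot \frac{10201}{576}} = \frac{84853}{\frac{10201}{288}} = 84853 \cdot \frac{288}{10201} = \frac{24437664}{10201}$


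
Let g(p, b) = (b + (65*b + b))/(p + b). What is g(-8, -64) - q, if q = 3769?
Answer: -33385/9 ≈ -3709.4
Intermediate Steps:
g(p, b) = 67*b/(b + p) (g(p, b) = (b + 66*b)/(b + p) = (67*b)/(b + p) = 67*b/(b + p))
g(-8, -64) - q = 67*(-64)/(-64 - 8) - 1*3769 = 67*(-64)/(-72) - 3769 = 67*(-64)*(-1/72) - 3769 = 536/9 - 3769 = -33385/9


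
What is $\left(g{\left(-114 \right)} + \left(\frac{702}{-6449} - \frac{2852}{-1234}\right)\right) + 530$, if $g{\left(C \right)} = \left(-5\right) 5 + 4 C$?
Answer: $\frac{203735757}{3979033} \approx 51.202$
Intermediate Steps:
$g{\left(C \right)} = -25 + 4 C$
$\left(g{\left(-114 \right)} + \left(\frac{702}{-6449} - \frac{2852}{-1234}\right)\right) + 530 = \left(\left(-25 + 4 \left(-114\right)\right) + \left(\frac{702}{-6449} - \frac{2852}{-1234}\right)\right) + 530 = \left(\left(-25 - 456\right) + \left(702 \left(- \frac{1}{6449}\right) - - \frac{1426}{617}\right)\right) + 530 = \left(-481 + \left(- \frac{702}{6449} + \frac{1426}{617}\right)\right) + 530 = \left(-481 + \frac{8763140}{3979033}\right) + 530 = - \frac{1905151733}{3979033} + 530 = \frac{203735757}{3979033}$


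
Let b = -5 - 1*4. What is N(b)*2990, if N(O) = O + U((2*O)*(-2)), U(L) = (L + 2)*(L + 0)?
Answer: 4063410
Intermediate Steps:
U(L) = L*(2 + L) (U(L) = (2 + L)*L = L*(2 + L))
b = -9 (b = -5 - 4 = -9)
N(O) = O - 4*O*(2 - 4*O) (N(O) = O + ((2*O)*(-2))*(2 + (2*O)*(-2)) = O + (-4*O)*(2 - 4*O) = O - 4*O*(2 - 4*O))
N(b)*2990 = -9*(-7 + 16*(-9))*2990 = -9*(-7 - 144)*2990 = -9*(-151)*2990 = 1359*2990 = 4063410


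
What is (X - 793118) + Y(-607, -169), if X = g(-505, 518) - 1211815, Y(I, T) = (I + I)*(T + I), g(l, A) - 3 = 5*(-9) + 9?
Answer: -1062902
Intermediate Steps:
g(l, A) = -33 (g(l, A) = 3 + (5*(-9) + 9) = 3 + (-45 + 9) = 3 - 36 = -33)
Y(I, T) = 2*I*(I + T) (Y(I, T) = (2*I)*(I + T) = 2*I*(I + T))
X = -1211848 (X = -33 - 1211815 = -1211848)
(X - 793118) + Y(-607, -169) = (-1211848 - 793118) + 2*(-607)*(-607 - 169) = -2004966 + 2*(-607)*(-776) = -2004966 + 942064 = -1062902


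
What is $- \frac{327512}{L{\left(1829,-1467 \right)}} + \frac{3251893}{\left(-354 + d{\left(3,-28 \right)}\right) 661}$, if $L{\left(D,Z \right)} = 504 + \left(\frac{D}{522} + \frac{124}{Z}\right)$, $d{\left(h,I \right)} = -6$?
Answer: $- \frac{6771554743834867}{10273751430840} \approx -659.11$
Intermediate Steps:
$L{\left(D,Z \right)} = 504 + \frac{124}{Z} + \frac{D}{522}$ ($L{\left(D,Z \right)} = 504 + \left(D \frac{1}{522} + \frac{124}{Z}\right) = 504 + \left(\frac{D}{522} + \frac{124}{Z}\right) = 504 + \left(\frac{124}{Z} + \frac{D}{522}\right) = 504 + \frac{124}{Z} + \frac{D}{522}$)
$- \frac{327512}{L{\left(1829,-1467 \right)}} + \frac{3251893}{\left(-354 + d{\left(3,-28 \right)}\right) 661} = - \frac{327512}{504 + \frac{124}{-1467} + \frac{1}{522} \cdot 1829} + \frac{3251893}{\left(-354 - 6\right) 661} = - \frac{327512}{504 + 124 \left(- \frac{1}{1467}\right) + \frac{1829}{522}} + \frac{3251893}{\left(-360\right) 661} = - \frac{327512}{504 - \frac{124}{1467} + \frac{1829}{522}} + \frac{3251893}{-237960} = - \frac{327512}{\frac{43174279}{85086}} + 3251893 \left(- \frac{1}{237960}\right) = \left(-327512\right) \frac{85086}{43174279} - \frac{3251893}{237960} = - \frac{27866686032}{43174279} - \frac{3251893}{237960} = - \frac{6771554743834867}{10273751430840}$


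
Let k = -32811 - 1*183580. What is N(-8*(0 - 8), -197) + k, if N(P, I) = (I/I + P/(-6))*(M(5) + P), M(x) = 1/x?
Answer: -1085058/5 ≈ -2.1701e+5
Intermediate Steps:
k = -216391 (k = -32811 - 183580 = -216391)
N(P, I) = (1 - P/6)*(⅕ + P) (N(P, I) = (I/I + P/(-6))*(1/5 + P) = (1 + P*(-⅙))*(⅕ + P) = (1 - P/6)*(⅕ + P))
N(-8*(0 - 8), -197) + k = (⅕ - 64*(0 - 8)²/6 + 29*(-8*(0 - 8))/30) - 216391 = (⅕ - (-8*(-8))²/6 + 29*(-8*(-8))/30) - 216391 = (⅕ - ⅙*64² + (29/30)*64) - 216391 = (⅕ - ⅙*4096 + 928/15) - 216391 = (⅕ - 2048/3 + 928/15) - 216391 = -3103/5 - 216391 = -1085058/5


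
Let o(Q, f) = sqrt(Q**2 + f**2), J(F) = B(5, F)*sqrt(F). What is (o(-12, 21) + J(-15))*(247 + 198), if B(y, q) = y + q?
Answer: 1335*sqrt(65) - 4450*I*sqrt(15) ≈ 10763.0 - 17235.0*I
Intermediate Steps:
B(y, q) = q + y
J(F) = sqrt(F)*(5 + F) (J(F) = (F + 5)*sqrt(F) = (5 + F)*sqrt(F) = sqrt(F)*(5 + F))
(o(-12, 21) + J(-15))*(247 + 198) = (sqrt((-12)**2 + 21**2) + sqrt(-15)*(5 - 15))*(247 + 198) = (sqrt(144 + 441) + (I*sqrt(15))*(-10))*445 = (sqrt(585) - 10*I*sqrt(15))*445 = (3*sqrt(65) - 10*I*sqrt(15))*445 = 1335*sqrt(65) - 4450*I*sqrt(15)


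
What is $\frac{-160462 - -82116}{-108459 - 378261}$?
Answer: $\frac{39173}{243360} \approx 0.16097$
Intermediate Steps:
$\frac{-160462 - -82116}{-108459 - 378261} = \frac{-160462 + \left(-52412 + 134528\right)}{-486720} = \left(-160462 + 82116\right) \left(- \frac{1}{486720}\right) = \left(-78346\right) \left(- \frac{1}{486720}\right) = \frac{39173}{243360}$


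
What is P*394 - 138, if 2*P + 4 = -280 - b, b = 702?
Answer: -194380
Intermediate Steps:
P = -493 (P = -2 + (-280 - 1*702)/2 = -2 + (-280 - 702)/2 = -2 + (1/2)*(-982) = -2 - 491 = -493)
P*394 - 138 = -493*394 - 138 = -194242 - 138 = -194380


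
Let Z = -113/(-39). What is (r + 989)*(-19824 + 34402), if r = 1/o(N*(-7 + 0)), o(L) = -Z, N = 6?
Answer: 1628625004/113 ≈ 1.4413e+7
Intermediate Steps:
Z = 113/39 (Z = -113*(-1/39) = 113/39 ≈ 2.8974)
o(L) = -113/39 (o(L) = -1*113/39 = -113/39)
r = -39/113 (r = 1/(-113/39) = -39/113 ≈ -0.34513)
(r + 989)*(-19824 + 34402) = (-39/113 + 989)*(-19824 + 34402) = (111718/113)*14578 = 1628625004/113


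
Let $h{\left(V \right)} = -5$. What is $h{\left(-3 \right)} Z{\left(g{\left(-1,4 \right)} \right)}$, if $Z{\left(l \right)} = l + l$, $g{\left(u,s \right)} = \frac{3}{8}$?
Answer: $- \frac{15}{4} \approx -3.75$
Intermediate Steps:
$g{\left(u,s \right)} = \frac{3}{8}$ ($g{\left(u,s \right)} = 3 \cdot \frac{1}{8} = \frac{3}{8}$)
$Z{\left(l \right)} = 2 l$
$h{\left(-3 \right)} Z{\left(g{\left(-1,4 \right)} \right)} = - 5 \cdot 2 \cdot \frac{3}{8} = \left(-5\right) \frac{3}{4} = - \frac{15}{4}$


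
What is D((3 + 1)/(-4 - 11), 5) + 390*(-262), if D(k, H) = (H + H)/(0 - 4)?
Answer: -204365/2 ≈ -1.0218e+5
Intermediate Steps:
D(k, H) = -H/2 (D(k, H) = (2*H)/(-4) = (2*H)*(-¼) = -H/2)
D((3 + 1)/(-4 - 11), 5) + 390*(-262) = -½*5 + 390*(-262) = -5/2 - 102180 = -204365/2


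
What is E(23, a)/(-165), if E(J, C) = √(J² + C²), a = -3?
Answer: -√538/165 ≈ -0.14057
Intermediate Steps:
E(J, C) = √(C² + J²)
E(23, a)/(-165) = √((-3)² + 23²)/(-165) = √(9 + 529)*(-1/165) = √538*(-1/165) = -√538/165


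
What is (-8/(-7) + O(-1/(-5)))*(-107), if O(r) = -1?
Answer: -107/7 ≈ -15.286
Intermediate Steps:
(-8/(-7) + O(-1/(-5)))*(-107) = (-8/(-7) - 1)*(-107) = (-1/7*(-8) - 1)*(-107) = (8/7 - 1)*(-107) = (1/7)*(-107) = -107/7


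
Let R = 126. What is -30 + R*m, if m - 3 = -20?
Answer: -2172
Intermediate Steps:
m = -17 (m = 3 - 20 = -17)
-30 + R*m = -30 + 126*(-17) = -30 - 2142 = -2172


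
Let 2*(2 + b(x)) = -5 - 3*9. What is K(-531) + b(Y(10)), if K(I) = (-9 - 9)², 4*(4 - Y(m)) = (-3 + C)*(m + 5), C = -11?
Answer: 306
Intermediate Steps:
Y(m) = 43/2 + 7*m/2 (Y(m) = 4 - (-3 - 11)*(m + 5)/4 = 4 - (-7)*(5 + m)/2 = 4 - (-70 - 14*m)/4 = 4 + (35/2 + 7*m/2) = 43/2 + 7*m/2)
K(I) = 324 (K(I) = (-18)² = 324)
b(x) = -18 (b(x) = -2 + (-5 - 3*9)/2 = -2 + (-5 - 27)/2 = -2 + (½)*(-32) = -2 - 16 = -18)
K(-531) + b(Y(10)) = 324 - 18 = 306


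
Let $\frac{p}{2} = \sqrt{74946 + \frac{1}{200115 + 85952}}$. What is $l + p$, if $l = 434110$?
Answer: $434110 + \frac{2 \sqrt{6133155583222661}}{286067} \approx 4.3466 \cdot 10^{5}$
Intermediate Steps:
$p = \frac{2 \sqrt{6133155583222661}}{286067}$ ($p = 2 \sqrt{74946 + \frac{1}{200115 + 85952}} = 2 \sqrt{74946 + \frac{1}{286067}} = 2 \sqrt{\frac{21439577383}{286067}} = 2 \frac{\sqrt{6133155583222661}}{286067} = \frac{2 \sqrt{6133155583222661}}{286067} \approx 547.53$)
$l + p = 434110 + \frac{2 \sqrt{6133155583222661}}{286067}$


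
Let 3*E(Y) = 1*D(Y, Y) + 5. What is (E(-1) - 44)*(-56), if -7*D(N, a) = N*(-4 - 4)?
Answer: 2392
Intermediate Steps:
D(N, a) = 8*N/7 (D(N, a) = -N*(-4 - 4)/7 = -N*(-8)/7 = -(-8)*N/7 = 8*N/7)
E(Y) = 5/3 + 8*Y/21 (E(Y) = (1*(8*Y/7) + 5)/3 = (8*Y/7 + 5)/3 = (5 + 8*Y/7)/3 = 5/3 + 8*Y/21)
(E(-1) - 44)*(-56) = ((5/3 + (8/21)*(-1)) - 44)*(-56) = ((5/3 - 8/21) - 44)*(-56) = (9/7 - 44)*(-56) = -299/7*(-56) = 2392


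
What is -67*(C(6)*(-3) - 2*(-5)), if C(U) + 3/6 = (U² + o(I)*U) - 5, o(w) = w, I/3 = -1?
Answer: 3685/2 ≈ 1842.5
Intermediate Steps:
I = -3 (I = 3*(-1) = -3)
C(U) = -11/2 + U² - 3*U (C(U) = -½ + ((U² - 3*U) - 5) = -½ + (-5 + U² - 3*U) = -11/2 + U² - 3*U)
-67*(C(6)*(-3) - 2*(-5)) = -67*((-11/2 + 6² - 3*6)*(-3) - 2*(-5)) = -67*((-11/2 + 36 - 18)*(-3) + 10) = -67*((25/2)*(-3) + 10) = -67*(-75/2 + 10) = -67*(-55/2) = 3685/2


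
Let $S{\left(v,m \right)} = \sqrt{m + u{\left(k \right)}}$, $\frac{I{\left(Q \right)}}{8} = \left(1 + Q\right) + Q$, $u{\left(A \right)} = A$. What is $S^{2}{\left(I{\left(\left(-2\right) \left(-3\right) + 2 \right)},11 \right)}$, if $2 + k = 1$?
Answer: $10$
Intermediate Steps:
$k = -1$ ($k = -2 + 1 = -1$)
$I{\left(Q \right)} = 8 + 16 Q$ ($I{\left(Q \right)} = 8 \left(\left(1 + Q\right) + Q\right) = 8 \left(1 + 2 Q\right) = 8 + 16 Q$)
$S{\left(v,m \right)} = \sqrt{-1 + m}$ ($S{\left(v,m \right)} = \sqrt{m - 1} = \sqrt{-1 + m}$)
$S^{2}{\left(I{\left(\left(-2\right) \left(-3\right) + 2 \right)},11 \right)} = \left(\sqrt{-1 + 11}\right)^{2} = \left(\sqrt{10}\right)^{2} = 10$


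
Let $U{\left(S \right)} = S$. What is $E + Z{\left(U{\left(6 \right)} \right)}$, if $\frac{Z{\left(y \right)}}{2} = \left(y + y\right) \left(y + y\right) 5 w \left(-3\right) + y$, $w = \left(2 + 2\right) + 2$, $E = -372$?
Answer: $-26280$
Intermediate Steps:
$w = 6$ ($w = 4 + 2 = 6$)
$Z{\left(y \right)} = - 720 y^{2} + 2 y$ ($Z{\left(y \right)} = 2 \left(\left(y + y\right) \left(y + y\right) 5 \cdot 6 \left(-3\right) + y\right) = 2 \left(2 y 2 y 30 \left(-3\right) + y\right) = 2 \left(4 y^{2} \left(-90\right) + y\right) = 2 \left(- 360 y^{2} + y\right) = 2 \left(y - 360 y^{2}\right) = - 720 y^{2} + 2 y$)
$E + Z{\left(U{\left(6 \right)} \right)} = -372 + 2 \cdot 6 \left(1 - 2160\right) = -372 + 2 \cdot 6 \left(-2159\right) = -372 - 25908 = -26280$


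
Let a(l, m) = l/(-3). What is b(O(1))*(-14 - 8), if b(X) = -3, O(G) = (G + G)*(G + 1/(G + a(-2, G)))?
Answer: 66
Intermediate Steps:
a(l, m) = -l/3 (a(l, m) = l*(-1/3) = -l/3)
O(G) = 2*G*(G + 1/(2/3 + G)) (O(G) = (G + G)*(G + 1/(G - 1/3*(-2))) = (2*G)*(G + 1/(G + 2/3)) = (2*G)*(G + 1/(2/3 + G)) = 2*G*(G + 1/(2/3 + G)))
b(O(1))*(-14 - 8) = -3*(-14 - 8) = -3*(-22) = 66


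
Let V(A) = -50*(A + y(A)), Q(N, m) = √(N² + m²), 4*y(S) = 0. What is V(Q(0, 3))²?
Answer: 22500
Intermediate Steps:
y(S) = 0 (y(S) = (¼)*0 = 0)
V(A) = -50*A (V(A) = -50*(A + 0) = -50*A)
V(Q(0, 3))² = (-50*√(0² + 3²))² = (-50*√(0 + 9))² = (-50*√9)² = (-50*3)² = (-150)² = 22500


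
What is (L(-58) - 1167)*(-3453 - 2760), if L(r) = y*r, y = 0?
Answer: 7250571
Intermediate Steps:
L(r) = 0 (L(r) = 0*r = 0)
(L(-58) - 1167)*(-3453 - 2760) = (0 - 1167)*(-3453 - 2760) = -1167*(-6213) = 7250571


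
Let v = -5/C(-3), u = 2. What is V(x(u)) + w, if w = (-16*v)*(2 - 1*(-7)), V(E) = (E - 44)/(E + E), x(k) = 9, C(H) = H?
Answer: -4355/18 ≈ -241.94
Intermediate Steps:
V(E) = (-44 + E)/(2*E) (V(E) = (-44 + E)/((2*E)) = (-44 + E)*(1/(2*E)) = (-44 + E)/(2*E))
v = 5/3 (v = -5/(-3) = -5*(-⅓) = 5/3 ≈ 1.6667)
w = -240 (w = (-16*5/3)*(2 - 1*(-7)) = -80*(2 + 7)/3 = -80/3*9 = -240)
V(x(u)) + w = (½)*(-44 + 9)/9 - 240 = (½)*(⅑)*(-35) - 240 = -35/18 - 240 = -4355/18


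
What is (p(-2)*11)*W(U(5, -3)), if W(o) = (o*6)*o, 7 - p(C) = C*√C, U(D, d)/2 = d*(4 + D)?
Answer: 1347192 + 384912*I*√2 ≈ 1.3472e+6 + 5.4435e+5*I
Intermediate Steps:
U(D, d) = 2*d*(4 + D) (U(D, d) = 2*(d*(4 + D)) = 2*d*(4 + D))
p(C) = 7 - C^(3/2) (p(C) = 7 - C*√C = 7 - C^(3/2))
W(o) = 6*o² (W(o) = (6*o)*o = 6*o²)
(p(-2)*11)*W(U(5, -3)) = ((7 - (-2)^(3/2))*11)*(6*(2*(-3)*(4 + 5))²) = ((7 - (-2)*I*√2)*11)*(6*(2*(-3)*9)²) = ((7 + 2*I*√2)*11)*(6*(-54)²) = (77 + 22*I*√2)*(6*2916) = (77 + 22*I*√2)*17496 = 1347192 + 384912*I*√2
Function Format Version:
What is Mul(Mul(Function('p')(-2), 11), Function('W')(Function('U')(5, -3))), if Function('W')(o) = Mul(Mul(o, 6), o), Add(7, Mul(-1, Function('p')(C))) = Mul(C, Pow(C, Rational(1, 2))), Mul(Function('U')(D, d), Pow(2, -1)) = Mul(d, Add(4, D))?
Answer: Add(1347192, Mul(384912, I, Pow(2, Rational(1, 2)))) ≈ Add(1.3472e+6, Mul(5.4435e+5, I))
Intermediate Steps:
Function('U')(D, d) = Mul(2, d, Add(4, D)) (Function('U')(D, d) = Mul(2, Mul(d, Add(4, D))) = Mul(2, d, Add(4, D)))
Function('p')(C) = Add(7, Mul(-1, Pow(C, Rational(3, 2)))) (Function('p')(C) = Add(7, Mul(-1, Mul(C, Pow(C, Rational(1, 2))))) = Add(7, Mul(-1, Pow(C, Rational(3, 2)))))
Function('W')(o) = Mul(6, Pow(o, 2)) (Function('W')(o) = Mul(Mul(6, o), o) = Mul(6, Pow(o, 2)))
Mul(Mul(Function('p')(-2), 11), Function('W')(Function('U')(5, -3))) = Mul(Mul(Add(7, Mul(-1, Pow(-2, Rational(3, 2)))), 11), Mul(6, Pow(Mul(2, -3, Add(4, 5)), 2))) = Mul(Mul(Add(7, Mul(-1, Mul(-2, I, Pow(2, Rational(1, 2))))), 11), Mul(6, Pow(Mul(2, -3, 9), 2))) = Mul(Mul(Add(7, Mul(2, I, Pow(2, Rational(1, 2)))), 11), Mul(6, Pow(-54, 2))) = Mul(Add(77, Mul(22, I, Pow(2, Rational(1, 2)))), Mul(6, 2916)) = Mul(Add(77, Mul(22, I, Pow(2, Rational(1, 2)))), 17496) = Add(1347192, Mul(384912, I, Pow(2, Rational(1, 2))))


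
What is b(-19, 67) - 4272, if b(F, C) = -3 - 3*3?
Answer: -4284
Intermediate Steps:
b(F, C) = -12 (b(F, C) = -3 - 9 = -12)
b(-19, 67) - 4272 = -12 - 4272 = -4284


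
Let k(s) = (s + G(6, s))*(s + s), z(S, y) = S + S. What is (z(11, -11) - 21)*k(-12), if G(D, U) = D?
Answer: 144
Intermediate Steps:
z(S, y) = 2*S
k(s) = 2*s*(6 + s) (k(s) = (s + 6)*(s + s) = (6 + s)*(2*s) = 2*s*(6 + s))
(z(11, -11) - 21)*k(-12) = (2*11 - 21)*(2*(-12)*(6 - 12)) = (22 - 21)*(2*(-12)*(-6)) = 1*144 = 144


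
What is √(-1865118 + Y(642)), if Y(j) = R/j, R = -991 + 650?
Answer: I*√768734714274/642 ≈ 1365.7*I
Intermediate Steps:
R = -341
Y(j) = -341/j
√(-1865118 + Y(642)) = √(-1865118 - 341/642) = √(-1197406097/642) = I*√768734714274/642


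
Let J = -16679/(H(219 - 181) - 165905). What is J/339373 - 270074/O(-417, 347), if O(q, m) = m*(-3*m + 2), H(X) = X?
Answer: 1169437115901757/1561129560557031 ≈ 0.74910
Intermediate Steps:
O(q, m) = m*(2 - 3*m)
J = 1283/12759 (J = -16679/((219 - 181) - 165905) = -16679/(38 - 165905) = -16679/(-165867) = -16679*(-1/165867) = 1283/12759 ≈ 0.10056)
J/339373 - 270074/O(-417, 347) = (1283/12759)/339373 - 270074*1/(347*(2 - 3*347)) = (1283/12759)*(1/339373) - 270074*1/(347*(2 - 1041)) = 1283/4330060107 - 270074/(347*(-1039)) = 1283/4330060107 - 270074/(-360533) = 1283/4330060107 - 270074*(-1/360533) = 1283/4330060107 + 270074/360533 = 1169437115901757/1561129560557031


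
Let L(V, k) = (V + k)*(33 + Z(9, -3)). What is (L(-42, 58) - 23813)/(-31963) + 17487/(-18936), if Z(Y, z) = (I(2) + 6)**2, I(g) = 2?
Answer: -15266965/67250152 ≈ -0.22702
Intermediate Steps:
Z(Y, z) = 64 (Z(Y, z) = (2 + 6)**2 = 8**2 = 64)
L(V, k) = 97*V + 97*k (L(V, k) = (V + k)*(33 + 64) = (V + k)*97 = 97*V + 97*k)
(L(-42, 58) - 23813)/(-31963) + 17487/(-18936) = ((97*(-42) + 97*58) - 23813)/(-31963) + 17487/(-18936) = ((-4074 + 5626) - 23813)*(-1/31963) + 17487*(-1/18936) = (1552 - 23813)*(-1/31963) - 1943/2104 = -22261*(-1/31963) - 1943/2104 = 22261/31963 - 1943/2104 = -15266965/67250152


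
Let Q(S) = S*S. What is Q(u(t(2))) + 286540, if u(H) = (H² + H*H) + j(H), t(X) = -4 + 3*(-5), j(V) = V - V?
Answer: 807824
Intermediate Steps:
j(V) = 0
t(X) = -19 (t(X) = -4 - 15 = -19)
u(H) = 2*H² (u(H) = (H² + H*H) + 0 = (H² + H²) + 0 = 2*H² + 0 = 2*H²)
Q(S) = S²
Q(u(t(2))) + 286540 = (2*(-19)²)² + 286540 = (2*361)² + 286540 = 722² + 286540 = 521284 + 286540 = 807824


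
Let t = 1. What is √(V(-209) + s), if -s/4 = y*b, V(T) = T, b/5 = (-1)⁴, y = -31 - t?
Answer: √431 ≈ 20.761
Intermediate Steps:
y = -32 (y = -31 - 1*1 = -31 - 1 = -32)
b = 5 (b = 5*(-1)⁴ = 5*1 = 5)
s = 640 (s = -(-128)*5 = -4*(-160) = 640)
√(V(-209) + s) = √(-209 + 640) = √431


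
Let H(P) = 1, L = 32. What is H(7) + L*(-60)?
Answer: -1919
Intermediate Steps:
H(7) + L*(-60) = 1 + 32*(-60) = 1 - 1920 = -1919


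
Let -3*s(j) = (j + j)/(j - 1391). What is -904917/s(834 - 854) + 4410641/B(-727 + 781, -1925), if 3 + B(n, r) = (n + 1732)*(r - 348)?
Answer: 15550280302010401/162383240 ≈ 9.5763e+7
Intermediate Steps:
s(j) = -2*j/(3*(-1391 + j)) (s(j) = -(j + j)/(3*(j - 1391)) = -2*j/(3*(-1391 + j)))
B(n, r) = -3 + (-348 + r)*(1732 + n) (B(n, r) = -3 + (n + 1732)*(r - 348) = -3 + (1732 + n)*(-348 + r) = -3 + (-348 + r)*(1732 + n))
-904917/s(834 - 854) + 4410641/B(-727 + 781, -1925) = -904917*(-(-4173 + 3*(834 - 854))/(2*(834 - 854))) + 4410641/(-602739 - 348*(-727 + 781) + 1732*(-1925) + (-727 + 781)*(-1925)) = -904917/((-2*(-20)/(-4173 + 3*(-20)))) + 4410641/(-602739 - 348*54 - 3334100 + 54*(-1925)) = -904917/((-2*(-20)/(-4173 - 60))) + 4410641/(-602739 - 18792 - 3334100 - 103950) = -904917/((-2*(-20)/(-4233))) + 4410641/(-4059581) = -904917/((-2*(-20)*(-1/4233))) + 4410641*(-1/4059581) = -904917/(-40/4233) - 4410641/4059581 = -904917*(-4233/40) - 4410641/4059581 = 3830513661/40 - 4410641/4059581 = 15550280302010401/162383240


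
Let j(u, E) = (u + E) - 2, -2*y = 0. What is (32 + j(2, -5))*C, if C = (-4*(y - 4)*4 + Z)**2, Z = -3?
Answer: 100467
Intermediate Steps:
y = 0 (y = -1/2*0 = 0)
j(u, E) = -2 + E + u (j(u, E) = (E + u) - 2 = -2 + E + u)
C = 3721 (C = (-4*(0 - 4)*4 - 3)**2 = (-4*(-4)*4 - 3)**2 = (16*4 - 3)**2 = (64 - 3)**2 = 61**2 = 3721)
(32 + j(2, -5))*C = (32 + (-2 - 5 + 2))*3721 = (32 - 5)*3721 = 27*3721 = 100467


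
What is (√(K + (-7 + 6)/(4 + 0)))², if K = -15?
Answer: -61/4 ≈ -15.250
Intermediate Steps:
(√(K + (-7 + 6)/(4 + 0)))² = (√(-15 + (-7 + 6)/(4 + 0)))² = (√(-15 - 1/4))² = (√(-15 - 1*¼))² = (√(-15 - ¼))² = (√(-61/4))² = (I*√61/2)² = -61/4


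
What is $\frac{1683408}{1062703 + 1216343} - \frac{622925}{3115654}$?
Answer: $\frac{637540356547}{1183453131014} \approx 0.53871$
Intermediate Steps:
$\frac{1683408}{1062703 + 1216343} - \frac{622925}{3115654} = \frac{1683408}{2279046} - \frac{622925}{3115654} = 1683408 \cdot \frac{1}{2279046} - \frac{622925}{3115654} = \frac{280568}{379841} - \frac{622925}{3115654} = \frac{637540356547}{1183453131014}$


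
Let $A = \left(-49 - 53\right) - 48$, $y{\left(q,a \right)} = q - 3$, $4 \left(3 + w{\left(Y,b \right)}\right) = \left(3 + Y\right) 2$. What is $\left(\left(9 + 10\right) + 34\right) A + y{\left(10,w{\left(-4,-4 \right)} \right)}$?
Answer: $-7943$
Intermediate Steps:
$w{\left(Y,b \right)} = - \frac{3}{2} + \frac{Y}{2}$ ($w{\left(Y,b \right)} = -3 + \frac{\left(3 + Y\right) 2}{4} = -3 + \frac{6 + 2 Y}{4} = -3 + \left(\frac{3}{2} + \frac{Y}{2}\right) = - \frac{3}{2} + \frac{Y}{2}$)
$y{\left(q,a \right)} = -3 + q$
$A = -150$ ($A = -102 - 48 = -150$)
$\left(\left(9 + 10\right) + 34\right) A + y{\left(10,w{\left(-4,-4 \right)} \right)} = \left(\left(9 + 10\right) + 34\right) \left(-150\right) + \left(-3 + 10\right) = \left(19 + 34\right) \left(-150\right) + 7 = 53 \left(-150\right) + 7 = -7950 + 7 = -7943$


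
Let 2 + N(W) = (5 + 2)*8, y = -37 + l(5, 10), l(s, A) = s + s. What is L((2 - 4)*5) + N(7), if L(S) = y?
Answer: 27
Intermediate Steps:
l(s, A) = 2*s
y = -27 (y = -37 + 2*5 = -37 + 10 = -27)
L(S) = -27
N(W) = 54 (N(W) = -2 + (5 + 2)*8 = -2 + 7*8 = -2 + 56 = 54)
L((2 - 4)*5) + N(7) = -27 + 54 = 27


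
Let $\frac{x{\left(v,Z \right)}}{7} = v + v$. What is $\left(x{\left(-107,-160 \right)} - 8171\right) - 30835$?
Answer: $-40504$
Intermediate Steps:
$x{\left(v,Z \right)} = 14 v$ ($x{\left(v,Z \right)} = 7 \left(v + v\right) = 7 \cdot 2 v = 14 v$)
$\left(x{\left(-107,-160 \right)} - 8171\right) - 30835 = \left(14 \left(-107\right) - 8171\right) - 30835 = \left(-1498 - 8171\right) - 30835 = -9669 - 30835 = -40504$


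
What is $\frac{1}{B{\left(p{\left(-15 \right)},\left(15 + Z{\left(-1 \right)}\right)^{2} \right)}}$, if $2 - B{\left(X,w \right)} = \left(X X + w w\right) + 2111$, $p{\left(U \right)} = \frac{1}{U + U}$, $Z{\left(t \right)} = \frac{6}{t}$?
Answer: $- \frac{900}{7803001} \approx -0.00011534$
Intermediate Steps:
$p{\left(U \right)} = \frac{1}{2 U}$
$B{\left(X,w \right)} = -2109 - X^{2} - w^{2}$ ($B{\left(X,w \right)} = 2 - \left(\left(X X + w w\right) + 2111\right) = 2 - \left(\left(X^{2} + w^{2}\right) + 2111\right) = 2 - \left(2111 + X^{2} + w^{2}\right) = -2109 - X^{2} - w^{2}$)
$\frac{1}{B{\left(p{\left(-15 \right)},\left(15 + Z{\left(-1 \right)}\right)^{2} \right)}} = \frac{1}{-2109 - \left(\frac{1}{2 \left(-15\right)}\right)^{2} - \left(\left(15 + \frac{6}{-1}\right)^{2}\right)^{2}} = \frac{1}{-2109 - \left(\frac{1}{2} \left(- \frac{1}{15}\right)\right)^{2} - \left(\left(15 + 6 \left(-1\right)\right)^{2}\right)^{2}} = \frac{1}{-2109 - \left(- \frac{1}{30}\right)^{2} - \left(\left(15 - 6\right)^{2}\right)^{2}} = \frac{1}{-2109 - \frac{1}{900} - \left(9^{2}\right)^{2}} = \frac{1}{-2109 - \frac{1}{900} - 81^{2}} = \frac{1}{-2109 - \frac{1}{900} - 6561} = \frac{1}{- \frac{7803001}{900}} = - \frac{900}{7803001}$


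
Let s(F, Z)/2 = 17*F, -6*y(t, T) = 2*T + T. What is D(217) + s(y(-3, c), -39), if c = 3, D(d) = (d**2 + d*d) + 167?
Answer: 94294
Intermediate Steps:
D(d) = 167 + 2*d**2 (D(d) = (d**2 + d**2) + 167 = 2*d**2 + 167 = 167 + 2*d**2)
y(t, T) = -T/2 (y(t, T) = -(2*T + T)/6 = -T/2)
s(F, Z) = 34*F (s(F, Z) = 2*(17*F) = 34*F)
D(217) + s(y(-3, c), -39) = (167 + 2*217**2) + 34*(-1/2*3) = (167 + 2*47089) + 34*(-3/2) = (167 + 94178) - 51 = 94345 - 51 = 94294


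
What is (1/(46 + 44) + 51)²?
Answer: 21077281/8100 ≈ 2602.1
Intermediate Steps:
(1/(46 + 44) + 51)² = (1/90 + 51)² = (4591/90)² = 21077281/8100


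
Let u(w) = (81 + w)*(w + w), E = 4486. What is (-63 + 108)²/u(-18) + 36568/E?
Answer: 455877/62804 ≈ 7.2587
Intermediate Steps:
u(w) = 2*w*(81 + w) (u(w) = (81 + w)*(2*w) = 2*w*(81 + w))
(-63 + 108)²/u(-18) + 36568/E = (-63 + 108)²/((2*(-18)*(81 - 18))) + 36568/4486 = 45²/((2*(-18)*63)) + 36568*(1/4486) = 2025/(-2268) + 18284/2243 = 2025*(-1/2268) + 18284/2243 = -25/28 + 18284/2243 = 455877/62804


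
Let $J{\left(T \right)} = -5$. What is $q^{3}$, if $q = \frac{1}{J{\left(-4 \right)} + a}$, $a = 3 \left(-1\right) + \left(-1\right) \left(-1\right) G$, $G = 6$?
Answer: $- \frac{1}{8} \approx -0.125$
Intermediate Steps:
$a = 3$ ($a = 3 \left(-1\right) + \left(-1\right) \left(-1\right) 6 = -3 + 1 \cdot 6 = -3 + 6 = 3$)
$q = - \frac{1}{2}$ ($q = \frac{1}{-5 + 3} = \frac{1}{-2} = - \frac{1}{2} \approx -0.5$)
$q^{3} = \left(- \frac{1}{2}\right)^{3} = - \frac{1}{8}$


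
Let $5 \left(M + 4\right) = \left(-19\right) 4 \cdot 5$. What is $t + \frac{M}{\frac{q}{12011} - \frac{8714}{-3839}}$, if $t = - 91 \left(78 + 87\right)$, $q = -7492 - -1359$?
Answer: $- \frac{1221694612325}{81119267} \approx -15060.0$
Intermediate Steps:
$q = -6133$ ($q = -7492 + 1359 = -6133$)
$M = -80$ ($M = -4 + \frac{\left(-19\right) 4 \cdot 5}{5} = -4 + \frac{\left(-76\right) 5}{5} = -4 + \frac{1}{5} \left(-380\right) = -4 - 76 = -80$)
$t = -15015$ ($t = \left(-91\right) 165 = -15015$)
$t + \frac{M}{\frac{q}{12011} - \frac{8714}{-3839}} = -15015 - \frac{80}{- \frac{6133}{12011} - \frac{8714}{-3839}} = -15015 - \frac{80}{\left(-6133\right) \frac{1}{12011} - - \frac{8714}{3839}} = -15015 - \frac{80}{- \frac{6133}{12011} + \frac{8714}{3839}} = -15015 - \frac{80}{\frac{81119267}{46110229}} = -15015 - \frac{3688818320}{81119267} = - \frac{1221694612325}{81119267}$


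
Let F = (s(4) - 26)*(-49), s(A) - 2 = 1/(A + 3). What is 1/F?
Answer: 1/1169 ≈ 0.00085543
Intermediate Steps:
s(A) = 2 + 1/(3 + A) (s(A) = 2 + 1/(A + 3) = 2 + 1/(3 + A))
F = 1169 (F = ((7 + 2*4)/(3 + 4) - 26)*(-49) = ((7 + 8)/7 - 26)*(-49) = ((⅐)*15 - 26)*(-49) = (15/7 - 26)*(-49) = -167/7*(-49) = 1169)
1/F = 1/1169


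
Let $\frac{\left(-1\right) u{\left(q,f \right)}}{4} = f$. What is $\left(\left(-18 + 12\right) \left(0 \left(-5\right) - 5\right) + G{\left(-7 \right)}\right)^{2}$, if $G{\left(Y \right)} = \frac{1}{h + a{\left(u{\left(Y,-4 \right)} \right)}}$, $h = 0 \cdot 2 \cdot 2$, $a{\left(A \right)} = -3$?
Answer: $\frac{7921}{9} \approx 880.11$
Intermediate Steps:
$u{\left(q,f \right)} = - 4 f$
$h = 0$ ($h = 0 \cdot 2 = 0$)
$G{\left(Y \right)} = - \frac{1}{3}$ ($G{\left(Y \right)} = \frac{1}{0 - 3} = \frac{1}{-3} = - \frac{1}{3}$)
$\left(\left(-18 + 12\right) \left(0 \left(-5\right) - 5\right) + G{\left(-7 \right)}\right)^{2} = \left(\left(-18 + 12\right) \left(0 \left(-5\right) - 5\right) - \frac{1}{3}\right)^{2} = \left(- 6 \left(0 - 5\right) - \frac{1}{3}\right)^{2} = \left(\left(-6\right) \left(-5\right) - \frac{1}{3}\right)^{2} = \left(30 - \frac{1}{3}\right)^{2} = \left(\frac{89}{3}\right)^{2} = \frac{7921}{9}$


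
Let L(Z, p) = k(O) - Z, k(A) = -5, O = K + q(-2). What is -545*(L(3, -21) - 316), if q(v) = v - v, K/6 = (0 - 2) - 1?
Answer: 176580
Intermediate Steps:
K = -18 (K = 6*((0 - 2) - 1) = 6*(-2 - 1) = 6*(-3) = -18)
q(v) = 0
O = -18 (O = -18 + 0 = -18)
L(Z, p) = -5 - Z
-545*(L(3, -21) - 316) = -545*((-5 - 1*3) - 316) = -545*((-5 - 3) - 316) = -545*(-8 - 316) = -545*(-324) = 176580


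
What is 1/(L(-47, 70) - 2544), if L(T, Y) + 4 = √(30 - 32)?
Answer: -1274/3246153 - I*√2/6492306 ≈ -0.00039246 - 2.1783e-7*I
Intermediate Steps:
L(T, Y) = -4 + I*√2 (L(T, Y) = -4 + √(30 - 32) = -4 + √(-2) = -4 + I*√2)
1/(L(-47, 70) - 2544) = 1/((-4 + I*√2) - 2544) = 1/(-2548 + I*√2)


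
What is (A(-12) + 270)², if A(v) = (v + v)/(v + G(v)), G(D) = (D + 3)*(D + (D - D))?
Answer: 1164241/16 ≈ 72765.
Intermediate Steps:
G(D) = D*(3 + D) (G(D) = (3 + D)*(D + 0) = (3 + D)*D = D*(3 + D))
A(v) = 2*v/(v + v*(3 + v)) (A(v) = (v + v)/(v + v*(3 + v)) = (2*v)/(v + v*(3 + v)) = 2*v/(v + v*(3 + v)))
(A(-12) + 270)² = (2/(4 - 12) + 270)² = (2/(-8) + 270)² = (2*(-⅛) + 270)² = (-¼ + 270)² = (1079/4)² = 1164241/16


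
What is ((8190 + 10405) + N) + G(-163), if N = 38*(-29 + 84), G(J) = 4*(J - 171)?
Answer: 19349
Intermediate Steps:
G(J) = -684 + 4*J (G(J) = 4*(-171 + J) = -684 + 4*J)
N = 2090 (N = 38*55 = 2090)
((8190 + 10405) + N) + G(-163) = ((8190 + 10405) + 2090) + (-684 + 4*(-163)) = (18595 + 2090) + (-684 - 652) = 20685 - 1336 = 19349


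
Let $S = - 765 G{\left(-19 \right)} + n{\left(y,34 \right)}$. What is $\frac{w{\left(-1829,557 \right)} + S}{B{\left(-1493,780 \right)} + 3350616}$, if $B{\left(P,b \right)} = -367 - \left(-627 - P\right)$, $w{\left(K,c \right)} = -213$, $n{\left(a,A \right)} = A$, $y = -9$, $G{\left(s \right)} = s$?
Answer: $\frac{14356}{3349383} \approx 0.0042862$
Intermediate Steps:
$S = 14569$ ($S = \left(-765\right) \left(-19\right) + 34 = 14535 + 34 = 14569$)
$B{\left(P,b \right)} = 260 + P$ ($B{\left(P,b \right)} = -367 + \left(627 + P\right) = 260 + P$)
$\frac{w{\left(-1829,557 \right)} + S}{B{\left(-1493,780 \right)} + 3350616} = \frac{-213 + 14569}{\left(260 - 1493\right) + 3350616} = \frac{14356}{-1233 + 3350616} = \frac{14356}{3349383}$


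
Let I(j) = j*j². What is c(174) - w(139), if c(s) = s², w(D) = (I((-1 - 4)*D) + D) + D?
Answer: 335732373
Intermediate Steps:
I(j) = j³
w(D) = -125*D³ + 2*D (w(D) = (((-1 - 4)*D)³ + D) + D = ((-5*D)³ + D) + D = (-125*D³ + D) + D = (D - 125*D³) + D = -125*D³ + 2*D)
c(174) - w(139) = 174² - 139*(2 - 125*139²) = 30276 - 139*(2 - 125*19321) = 30276 - 139*(2 - 2415125) = 30276 - 139*(-2415123) = 30276 - 1*(-335702097) = 30276 + 335702097 = 335732373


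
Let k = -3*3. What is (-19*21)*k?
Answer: 3591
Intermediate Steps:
k = -9
(-19*21)*k = -19*21*(-9) = -399*(-9) = 3591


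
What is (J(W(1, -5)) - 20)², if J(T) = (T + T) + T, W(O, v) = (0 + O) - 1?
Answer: 400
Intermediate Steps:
W(O, v) = -1 + O (W(O, v) = O - 1 = -1 + O)
J(T) = 3*T (J(T) = 2*T + T = 3*T)
(J(W(1, -5)) - 20)² = (3*(-1 + 1) - 20)² = (3*0 - 20)² = (0 - 20)² = (-20)² = 400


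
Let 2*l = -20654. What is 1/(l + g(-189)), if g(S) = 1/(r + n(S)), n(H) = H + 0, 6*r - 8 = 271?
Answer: -285/2943197 ≈ -9.6833e-5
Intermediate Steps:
r = 93/2 (r = 4/3 + (⅙)*271 = 4/3 + 271/6 = 93/2 ≈ 46.500)
n(H) = H
g(S) = 1/(93/2 + S)
l = -10327 (l = (½)*(-20654) = -10327)
1/(l + g(-189)) = 1/(-10327 + 2/(93 + 2*(-189))) = 1/(-10327 + 2/(93 - 378)) = 1/(-10327 + 2/(-285)) = 1/(-10327 + 2*(-1/285)) = 1/(-10327 - 2/285) = 1/(-2943197/285) = -285/2943197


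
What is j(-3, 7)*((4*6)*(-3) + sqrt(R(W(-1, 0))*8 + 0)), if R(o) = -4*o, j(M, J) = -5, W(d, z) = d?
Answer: 360 - 20*sqrt(2) ≈ 331.72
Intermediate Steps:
j(-3, 7)*((4*6)*(-3) + sqrt(R(W(-1, 0))*8 + 0)) = -5*((4*6)*(-3) + sqrt(-4*(-1)*8 + 0)) = -5*(24*(-3) + sqrt(4*8 + 0)) = -5*(-72 + sqrt(32 + 0)) = -5*(-72 + sqrt(32)) = -5*(-72 + 4*sqrt(2)) = 360 - 20*sqrt(2)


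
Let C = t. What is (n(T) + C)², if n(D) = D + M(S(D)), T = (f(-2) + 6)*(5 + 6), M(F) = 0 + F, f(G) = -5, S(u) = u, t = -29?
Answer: 49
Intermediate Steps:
M(F) = F
T = 11 (T = (-5 + 6)*(5 + 6) = 1*11 = 11)
C = -29
n(D) = 2*D (n(D) = D + D = 2*D)
(n(T) + C)² = (2*11 - 29)² = (22 - 29)² = (-7)² = 49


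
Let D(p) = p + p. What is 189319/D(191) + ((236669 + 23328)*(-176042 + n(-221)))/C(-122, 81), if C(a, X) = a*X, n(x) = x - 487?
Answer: 8778239147429/1887462 ≈ 4.6508e+6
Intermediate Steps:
n(x) = -487 + x
D(p) = 2*p
C(a, X) = X*a
189319/D(191) + ((236669 + 23328)*(-176042 + n(-221)))/C(-122, 81) = 189319/((2*191)) + ((236669 + 23328)*(-176042 + (-487 - 221)))/((81*(-122))) = 189319/382 + (259997*(-176042 - 708))/(-9882) = 189319*(1/382) + (259997*(-176750))*(-1/9882) = 189319/382 - 45954469750*(-1/9882) = 189319/382 + 22977234875/4941 = 8778239147429/1887462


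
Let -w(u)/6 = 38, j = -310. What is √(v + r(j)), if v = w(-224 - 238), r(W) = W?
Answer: I*√538 ≈ 23.195*I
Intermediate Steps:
w(u) = -228 (w(u) = -6*38 = -228)
v = -228
√(v + r(j)) = √(-228 - 310) = √(-538) = I*√538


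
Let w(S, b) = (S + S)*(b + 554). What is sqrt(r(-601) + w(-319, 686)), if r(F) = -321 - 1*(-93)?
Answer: 2*I*sqrt(197837) ≈ 889.58*I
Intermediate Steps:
w(S, b) = 2*S*(554 + b) (w(S, b) = (2*S)*(554 + b) = 2*S*(554 + b))
r(F) = -228 (r(F) = -321 + 93 = -228)
sqrt(r(-601) + w(-319, 686)) = sqrt(-228 + 2*(-319)*(554 + 686)) = sqrt(-228 + 2*(-319)*1240) = sqrt(-228 - 791120) = sqrt(-791348) = 2*I*sqrt(197837)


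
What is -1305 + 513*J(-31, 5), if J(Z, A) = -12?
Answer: -7461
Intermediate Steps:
-1305 + 513*J(-31, 5) = -1305 + 513*(-12) = -1305 - 6156 = -7461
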